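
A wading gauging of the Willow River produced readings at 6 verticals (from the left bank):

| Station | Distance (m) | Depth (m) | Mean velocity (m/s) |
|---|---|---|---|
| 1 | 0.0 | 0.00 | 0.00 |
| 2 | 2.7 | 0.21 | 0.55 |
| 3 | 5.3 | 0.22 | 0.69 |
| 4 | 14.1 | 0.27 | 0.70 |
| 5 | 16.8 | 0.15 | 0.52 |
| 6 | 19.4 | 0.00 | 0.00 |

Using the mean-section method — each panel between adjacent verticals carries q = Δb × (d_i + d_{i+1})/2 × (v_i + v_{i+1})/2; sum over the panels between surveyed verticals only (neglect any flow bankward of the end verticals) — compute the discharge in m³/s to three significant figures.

2.32 m³/s

Panel 1-2: Δb = 2.7 m, d̄ = (0.00+0.21)/2 = 0.105, v̄ = (0.00+0.55)/2 = 0.275 → q = 2.7×0.105×0.275 = 0.07796 m³/s
Panel 2-3: Δb = 2.6 m, d̄ = (0.21+0.22)/2 = 0.215, v̄ = (0.55+0.69)/2 = 0.62 → q = 2.6×0.215×0.62 = 0.3466 m³/s
Panel 3-4: Δb = 8.8 m, d̄ = (0.22+0.27)/2 = 0.245, v̄ = (0.69+0.70)/2 = 0.695 → q = 8.8×0.245×0.695 = 1.498 m³/s
Panel 4-5: Δb = 2.7 m, d̄ = (0.27+0.15)/2 = 0.21, v̄ = (0.70+0.52)/2 = 0.61 → q = 2.7×0.21×0.61 = 0.3459 m³/s
Panel 5-6: Δb = 2.6 m, d̄ = (0.15+0.00)/2 = 0.075, v̄ = (0.52+0.00)/2 = 0.26 → q = 2.6×0.075×0.26 = 0.05070 m³/s
Q = Σ q = 2.320 m³/s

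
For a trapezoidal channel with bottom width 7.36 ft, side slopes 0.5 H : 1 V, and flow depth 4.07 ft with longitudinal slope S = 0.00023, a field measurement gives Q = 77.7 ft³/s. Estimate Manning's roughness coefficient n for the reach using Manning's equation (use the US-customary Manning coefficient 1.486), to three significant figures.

A = (b + z·y)·y = (7.36 + 0.5×4.07)×4.07 = 38.24 ft²
P = b + 2y√(1+z²) = 7.36 + 2×4.07×√(1+0.5²) = 16.46 ft
R = A/P = 38.24/16.46 = 2.323 ft
n = (1.486/Q)·A·R^(2/3)·S^(1/2) = (1.486/77.7) × 38.24 × 1.754 × 0.01517 = 0.01945

0.0195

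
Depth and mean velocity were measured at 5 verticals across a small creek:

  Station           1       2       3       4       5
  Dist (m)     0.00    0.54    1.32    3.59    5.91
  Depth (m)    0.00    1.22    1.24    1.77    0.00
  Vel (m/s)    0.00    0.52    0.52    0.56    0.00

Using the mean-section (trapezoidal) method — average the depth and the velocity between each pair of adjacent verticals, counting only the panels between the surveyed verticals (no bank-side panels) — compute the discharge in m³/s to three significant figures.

3.00 m³/s

Panel 1-2: Δb = 0.54 m, d̄ = (0.00+1.22)/2 = 0.61, v̄ = (0.00+0.52)/2 = 0.26 → q = 0.54×0.61×0.26 = 0.08564 m³/s
Panel 2-3: Δb = 0.78 m, d̄ = (1.22+1.24)/2 = 1.23, v̄ = (0.52+0.52)/2 = 0.52 → q = 0.78×1.23×0.52 = 0.4989 m³/s
Panel 3-4: Δb = 2.27 m, d̄ = (1.24+1.77)/2 = 1.505, v̄ = (0.52+0.56)/2 = 0.54 → q = 2.27×1.505×0.54 = 1.845 m³/s
Panel 4-5: Δb = 2.32 m, d̄ = (1.77+0.00)/2 = 0.885, v̄ = (0.56+0.00)/2 = 0.28 → q = 2.32×0.885×0.28 = 0.5749 m³/s
Q = Σ q = 3.004 m³/s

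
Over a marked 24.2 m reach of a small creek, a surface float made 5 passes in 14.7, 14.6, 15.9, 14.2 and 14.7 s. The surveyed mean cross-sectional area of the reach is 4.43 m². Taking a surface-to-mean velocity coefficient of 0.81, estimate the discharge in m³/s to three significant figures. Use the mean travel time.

5.86 m³/s

t̄ = (14.7 + 14.6 + 15.9 + 14.2 + 14.7) / 5 = 14.82 s
v_surface = L / t̄ = 24.2 / 14.82 = 1.633 m/s
v_mean = 0.81 × 1.633 = 1.323 m/s
Q = A × v_mean = 4.43 × 1.323 = 5.859 m³/s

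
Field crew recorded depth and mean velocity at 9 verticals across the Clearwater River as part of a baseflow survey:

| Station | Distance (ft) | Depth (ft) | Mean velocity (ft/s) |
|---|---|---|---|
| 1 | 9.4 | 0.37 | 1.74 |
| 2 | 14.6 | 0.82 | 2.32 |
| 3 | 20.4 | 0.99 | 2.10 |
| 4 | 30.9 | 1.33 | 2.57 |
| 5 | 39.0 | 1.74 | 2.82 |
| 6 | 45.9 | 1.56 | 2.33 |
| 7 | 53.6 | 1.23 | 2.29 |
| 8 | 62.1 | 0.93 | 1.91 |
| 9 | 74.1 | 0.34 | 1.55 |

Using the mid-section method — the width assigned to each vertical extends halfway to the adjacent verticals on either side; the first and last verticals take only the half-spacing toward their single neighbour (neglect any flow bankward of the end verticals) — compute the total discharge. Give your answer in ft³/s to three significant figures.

168 ft³/s

w_1 = (14.6 − 9.4)/2 = 2.6 ft; q_1 = 1.74 × 0.37 × 2.6 = 1.674 ft³/s
w_2 = (20.4 − 9.4)/2 = 5.5 ft; q_2 = 2.32 × 0.82 × 5.5 = 10.46 ft³/s
w_3 = (30.9 − 14.6)/2 = 8.15 ft; q_3 = 2.10 × 0.99 × 8.15 = 16.94 ft³/s
w_4 = (39.0 − 20.4)/2 = 9.3 ft; q_4 = 2.57 × 1.33 × 9.3 = 31.79 ft³/s
w_5 = (45.9 − 30.9)/2 = 7.5 ft; q_5 = 2.82 × 1.74 × 7.5 = 36.80 ft³/s
w_6 = (53.6 − 39.0)/2 = 7.3 ft; q_6 = 2.33 × 1.56 × 7.3 = 26.53 ft³/s
w_7 = (62.1 − 45.9)/2 = 8.1 ft; q_7 = 2.29 × 1.23 × 8.1 = 22.82 ft³/s
w_8 = (74.1 − 53.6)/2 = 10.25 ft; q_8 = 1.91 × 0.93 × 10.25 = 18.21 ft³/s
w_9 = (74.1 − 62.1)/2 = 6 ft; q_9 = 1.55 × 0.34 × 6 = 3.162 ft³/s
Q = Σ qᵢ = 168.4 ft³/s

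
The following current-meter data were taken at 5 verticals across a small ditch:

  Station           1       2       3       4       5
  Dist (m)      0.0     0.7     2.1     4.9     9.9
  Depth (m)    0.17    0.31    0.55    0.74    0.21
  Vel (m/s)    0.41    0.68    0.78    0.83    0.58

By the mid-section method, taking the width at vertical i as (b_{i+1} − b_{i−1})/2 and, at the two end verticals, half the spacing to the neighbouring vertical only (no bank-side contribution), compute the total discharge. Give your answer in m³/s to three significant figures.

w_1 = (0.7 − 0.0)/2 = 0.35 m; q_1 = 0.41 × 0.17 × 0.35 = 0.02440 m³/s
w_2 = (2.1 − 0.0)/2 = 1.05 m; q_2 = 0.68 × 0.31 × 1.05 = 0.2213 m³/s
w_3 = (4.9 − 0.7)/2 = 2.1 m; q_3 = 0.78 × 0.55 × 2.1 = 0.9009 m³/s
w_4 = (9.9 − 2.1)/2 = 3.9 m; q_4 = 0.83 × 0.74 × 3.9 = 2.395 m³/s
w_5 = (9.9 − 4.9)/2 = 2.5 m; q_5 = 0.58 × 0.21 × 2.5 = 0.3045 m³/s
Q = Σ qᵢ = 3.847 m³/s

3.85 m³/s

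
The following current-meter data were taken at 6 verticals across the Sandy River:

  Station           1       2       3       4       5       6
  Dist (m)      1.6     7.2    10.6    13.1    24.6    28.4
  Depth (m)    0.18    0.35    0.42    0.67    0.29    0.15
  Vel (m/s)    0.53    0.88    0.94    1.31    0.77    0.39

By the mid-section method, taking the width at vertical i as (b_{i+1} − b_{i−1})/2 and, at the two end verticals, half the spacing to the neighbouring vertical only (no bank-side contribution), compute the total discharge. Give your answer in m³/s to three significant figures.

10.8 m³/s

w_1 = (7.2 − 1.6)/2 = 2.8 m; q_1 = 0.53 × 0.18 × 2.8 = 0.2671 m³/s
w_2 = (10.6 − 1.6)/2 = 4.5 m; q_2 = 0.88 × 0.35 × 4.5 = 1.386 m³/s
w_3 = (13.1 − 7.2)/2 = 2.95 m; q_3 = 0.94 × 0.42 × 2.95 = 1.165 m³/s
w_4 = (24.6 − 10.6)/2 = 7 m; q_4 = 1.31 × 0.67 × 7 = 6.144 m³/s
w_5 = (28.4 − 13.1)/2 = 7.65 m; q_5 = 0.77 × 0.29 × 7.65 = 1.708 m³/s
w_6 = (28.4 − 24.6)/2 = 1.9 m; q_6 = 0.39 × 0.15 × 1.9 = 0.1112 m³/s
Q = Σ qᵢ = 10.78 m³/s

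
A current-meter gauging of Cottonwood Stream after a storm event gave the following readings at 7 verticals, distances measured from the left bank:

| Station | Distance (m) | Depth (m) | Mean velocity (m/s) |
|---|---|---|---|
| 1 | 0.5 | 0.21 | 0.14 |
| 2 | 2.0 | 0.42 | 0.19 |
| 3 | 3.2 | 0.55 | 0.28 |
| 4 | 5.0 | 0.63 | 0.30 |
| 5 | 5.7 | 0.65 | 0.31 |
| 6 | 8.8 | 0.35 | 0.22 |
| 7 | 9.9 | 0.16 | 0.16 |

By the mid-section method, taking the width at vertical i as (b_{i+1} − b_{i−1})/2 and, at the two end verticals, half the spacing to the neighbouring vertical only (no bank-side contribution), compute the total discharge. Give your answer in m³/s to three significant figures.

1.16 m³/s

w_1 = (2.0 − 0.5)/2 = 0.75 m; q_1 = 0.14 × 0.21 × 0.75 = 0.02205 m³/s
w_2 = (3.2 − 0.5)/2 = 1.35 m; q_2 = 0.19 × 0.42 × 1.35 = 0.1077 m³/s
w_3 = (5.0 − 2.0)/2 = 1.5 m; q_3 = 0.28 × 0.55 × 1.5 = 0.2310 m³/s
w_4 = (5.7 − 3.2)/2 = 1.25 m; q_4 = 0.30 × 0.63 × 1.25 = 0.2363 m³/s
w_5 = (8.8 − 5.0)/2 = 1.9 m; q_5 = 0.31 × 0.65 × 1.9 = 0.3829 m³/s
w_6 = (9.9 − 5.7)/2 = 2.1 m; q_6 = 0.22 × 0.35 × 2.1 = 0.1617 m³/s
w_7 = (9.9 − 8.8)/2 = 0.55 m; q_7 = 0.16 × 0.16 × 0.55 = 0.01408 m³/s
Q = Σ qᵢ = 1.156 m³/s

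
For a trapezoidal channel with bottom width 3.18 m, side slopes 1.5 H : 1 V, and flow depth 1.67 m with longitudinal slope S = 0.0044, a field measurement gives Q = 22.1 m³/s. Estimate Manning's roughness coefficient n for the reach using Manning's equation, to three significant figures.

A = (b + z·y)·y = (3.18 + 1.5×1.67)×1.67 = 9.494 m²
P = b + 2y√(1+z²) = 3.18 + 2×1.67×√(1+1.5²) = 9.201 m
R = A/P = 9.494/9.201 = 1.032 m
n = (1/Q)·A·R^(2/3)·S^(1/2) = (1/22.1) × 9.494 × 1.021 × 0.06633 = 0.02910

0.0291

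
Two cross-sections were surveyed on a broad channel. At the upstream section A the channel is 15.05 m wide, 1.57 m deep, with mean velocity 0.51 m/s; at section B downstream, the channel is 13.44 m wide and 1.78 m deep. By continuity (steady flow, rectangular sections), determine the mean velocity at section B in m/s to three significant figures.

0.504 m/s

Q = A₁V₁ = (15.05×1.57) × 0.51 = 12.05 m³/s
A₂ = 13.44 × 1.78 = 23.92 m²
V₂ = Q/A₂ = 12.05/23.92 = 0.5037 m/s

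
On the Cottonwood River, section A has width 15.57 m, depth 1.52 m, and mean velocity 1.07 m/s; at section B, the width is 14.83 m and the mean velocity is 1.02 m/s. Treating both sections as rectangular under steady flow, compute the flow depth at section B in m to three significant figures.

Q = A₁V₁ = (15.57×1.52) × 1.07 = 25.32 m³/s
d₂ = Q/(b₂ V₂) = 25.32/(14.83×1.02) = 1.674 m

1.67 m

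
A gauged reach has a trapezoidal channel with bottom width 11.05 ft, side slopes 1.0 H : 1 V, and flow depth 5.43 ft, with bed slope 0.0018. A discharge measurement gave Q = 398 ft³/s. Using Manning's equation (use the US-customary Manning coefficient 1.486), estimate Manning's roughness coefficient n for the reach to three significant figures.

0.0320

A = (b + z·y)·y = (11.05 + 1.0×5.43)×5.43 = 89.49 ft²
P = b + 2y√(1+z²) = 11.05 + 2×5.43×√(1+1.0²) = 26.41 ft
R = A/P = 89.49/26.41 = 3.389 ft
n = (1.486/Q)·A·R^(2/3)·S^(1/2) = (1.486/398) × 89.49 × 2.256 × 0.04243 = 0.03198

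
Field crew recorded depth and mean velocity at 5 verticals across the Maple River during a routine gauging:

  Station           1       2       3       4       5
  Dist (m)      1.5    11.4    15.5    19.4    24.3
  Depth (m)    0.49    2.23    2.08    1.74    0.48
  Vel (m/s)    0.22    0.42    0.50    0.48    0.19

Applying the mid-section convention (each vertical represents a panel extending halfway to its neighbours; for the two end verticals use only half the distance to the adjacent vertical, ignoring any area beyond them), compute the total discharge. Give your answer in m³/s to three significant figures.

15.1 m³/s

w_1 = (11.4 − 1.5)/2 = 4.95 m; q_1 = 0.22 × 0.49 × 4.95 = 0.5336 m³/s
w_2 = (15.5 − 1.5)/2 = 7 m; q_2 = 0.42 × 2.23 × 7 = 6.556 m³/s
w_3 = (19.4 − 11.4)/2 = 4 m; q_3 = 0.50 × 2.08 × 4 = 4.160 m³/s
w_4 = (24.3 − 15.5)/2 = 4.4 m; q_4 = 0.48 × 1.74 × 4.4 = 3.675 m³/s
w_5 = (24.3 − 19.4)/2 = 2.45 m; q_5 = 0.19 × 0.48 × 2.45 = 0.2234 m³/s
Q = Σ qᵢ = 15.15 m³/s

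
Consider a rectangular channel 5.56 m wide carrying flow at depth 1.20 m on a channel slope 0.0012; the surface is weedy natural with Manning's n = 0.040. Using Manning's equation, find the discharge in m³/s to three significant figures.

A = b·y = 5.56 × 1.20 = 6.672 m²
P = b + 2y = 5.56 + 2×1.20 = 7.960 m
R = A/P = 6.672/7.960 = 0.8382 m
Q = (1/n)·A·R^(2/3)·S^(1/2) = (1/0.040) × 6.672 × 0.8382^(2/3) × 0.0012^(1/2) = 5.137 m³/s

5.14 m³/s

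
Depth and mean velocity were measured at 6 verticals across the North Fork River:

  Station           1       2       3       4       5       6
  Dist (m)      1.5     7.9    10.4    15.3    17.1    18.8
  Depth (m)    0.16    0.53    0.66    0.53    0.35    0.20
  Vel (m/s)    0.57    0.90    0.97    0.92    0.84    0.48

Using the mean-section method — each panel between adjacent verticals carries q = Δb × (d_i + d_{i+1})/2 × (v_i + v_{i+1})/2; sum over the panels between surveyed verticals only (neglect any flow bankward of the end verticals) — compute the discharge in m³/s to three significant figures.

Panel 1-2: Δb = 6.4 m, d̄ = (0.16+0.53)/2 = 0.345, v̄ = (0.57+0.90)/2 = 0.735 → q = 6.4×0.345×0.735 = 1.623 m³/s
Panel 2-3: Δb = 2.5 m, d̄ = (0.53+0.66)/2 = 0.595, v̄ = (0.90+0.97)/2 = 0.935 → q = 2.5×0.595×0.935 = 1.391 m³/s
Panel 3-4: Δb = 4.9 m, d̄ = (0.66+0.53)/2 = 0.595, v̄ = (0.97+0.92)/2 = 0.945 → q = 4.9×0.595×0.945 = 2.755 m³/s
Panel 4-5: Δb = 1.8 m, d̄ = (0.53+0.35)/2 = 0.44, v̄ = (0.92+0.84)/2 = 0.88 → q = 1.8×0.44×0.88 = 0.6970 m³/s
Panel 5-6: Δb = 1.7 m, d̄ = (0.35+0.20)/2 = 0.275, v̄ = (0.84+0.48)/2 = 0.66 → q = 1.7×0.275×0.66 = 0.3086 m³/s
Q = Σ q = 6.774 m³/s

6.77 m³/s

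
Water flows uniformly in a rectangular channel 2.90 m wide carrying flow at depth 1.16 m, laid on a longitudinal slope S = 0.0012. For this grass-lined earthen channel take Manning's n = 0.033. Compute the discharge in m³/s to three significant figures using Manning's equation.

A = b·y = 2.90 × 1.16 = 3.364 m²
P = b + 2y = 2.90 + 2×1.16 = 5.220 m
R = A/P = 3.364/5.220 = 0.6444 m
Q = (1/n)·A·R^(2/3)·S^(1/2) = (1/0.033) × 3.364 × 0.6444^(2/3) × 0.0012^(1/2) = 2.635 m³/s

2.63 m³/s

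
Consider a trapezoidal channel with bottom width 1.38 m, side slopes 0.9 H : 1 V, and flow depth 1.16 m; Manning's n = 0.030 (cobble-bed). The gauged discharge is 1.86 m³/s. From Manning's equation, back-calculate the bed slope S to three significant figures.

0.000737

A = (b + z·y)·y = (1.38 + 0.9×1.16)×1.16 = 2.812 m²
P = b + 2y√(1+z²) = 1.38 + 2×1.16×√(1+0.9²) = 4.501 m
R = A/P = 2.812/4.501 = 0.6247 m
S = (Q·n / (1·A·R^(2/3)))² = (1.86×0.030 / (1×2.812×0.7308))² = 0.0007375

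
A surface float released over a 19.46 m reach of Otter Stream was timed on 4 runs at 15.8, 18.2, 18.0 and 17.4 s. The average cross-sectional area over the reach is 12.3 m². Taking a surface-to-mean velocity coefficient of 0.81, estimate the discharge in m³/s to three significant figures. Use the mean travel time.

t̄ = (15.8 + 18.2 + 18.0 + 17.4) / 4 = 17.35 s
v_surface = L / t̄ = 19.46 / 17.35 = 1.122 m/s
v_mean = 0.81 × 1.122 = 0.9085 m/s
Q = A × v_mean = 12.3 × 0.9085 = 11.17 m³/s

11.2 m³/s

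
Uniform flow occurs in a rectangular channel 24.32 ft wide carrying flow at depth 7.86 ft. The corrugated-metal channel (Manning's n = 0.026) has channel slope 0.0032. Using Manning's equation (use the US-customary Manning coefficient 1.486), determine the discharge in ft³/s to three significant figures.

A = b·y = 24.32 × 7.86 = 191.2 ft²
P = b + 2y = 24.32 + 2×7.86 = 40.04 ft
R = A/P = 191.2/40.04 = 4.774 ft
Q = (1.486/n)·A·R^(2/3)·S^(1/2) = (1.486/0.026) × 191.2 × 4.774^(2/3) × 0.0032^(1/2) = 1752 ft³/s

1750 ft³/s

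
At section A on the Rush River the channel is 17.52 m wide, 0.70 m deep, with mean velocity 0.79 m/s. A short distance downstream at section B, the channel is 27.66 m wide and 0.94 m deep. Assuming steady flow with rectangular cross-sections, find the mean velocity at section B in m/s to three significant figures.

Q = A₁V₁ = (17.52×0.70) × 0.79 = 9.689 m³/s
A₂ = 27.66 × 0.94 = 26.00 m²
V₂ = Q/A₂ = 9.689/26.00 = 0.3726 m/s

0.373 m/s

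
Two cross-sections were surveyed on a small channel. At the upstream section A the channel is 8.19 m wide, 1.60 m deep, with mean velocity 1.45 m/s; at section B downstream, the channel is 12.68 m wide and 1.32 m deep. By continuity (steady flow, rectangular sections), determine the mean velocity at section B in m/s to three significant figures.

Q = A₁V₁ = (8.19×1.60) × 1.45 = 19.00 m³/s
A₂ = 12.68 × 1.32 = 16.74 m²
V₂ = Q/A₂ = 19.00/16.74 = 1.135 m/s

1.14 m/s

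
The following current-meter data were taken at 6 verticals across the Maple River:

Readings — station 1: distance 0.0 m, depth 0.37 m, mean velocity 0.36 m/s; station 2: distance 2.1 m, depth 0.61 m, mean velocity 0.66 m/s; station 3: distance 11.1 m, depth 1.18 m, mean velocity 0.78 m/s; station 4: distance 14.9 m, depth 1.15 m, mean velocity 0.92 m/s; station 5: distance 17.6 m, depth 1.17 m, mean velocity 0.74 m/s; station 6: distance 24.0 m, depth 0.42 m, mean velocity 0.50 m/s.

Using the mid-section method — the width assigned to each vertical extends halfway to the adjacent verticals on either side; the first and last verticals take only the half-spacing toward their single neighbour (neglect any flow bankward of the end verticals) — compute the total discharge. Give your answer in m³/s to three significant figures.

16.3 m³/s

w_1 = (2.1 − 0.0)/2 = 1.05 m; q_1 = 0.36 × 0.37 × 1.05 = 0.1399 m³/s
w_2 = (11.1 − 0.0)/2 = 5.55 m; q_2 = 0.66 × 0.61 × 5.55 = 2.234 m³/s
w_3 = (14.9 − 2.1)/2 = 6.4 m; q_3 = 0.78 × 1.18 × 6.4 = 5.891 m³/s
w_4 = (17.6 − 11.1)/2 = 3.25 m; q_4 = 0.92 × 1.15 × 3.25 = 3.439 m³/s
w_5 = (24.0 − 14.9)/2 = 4.55 m; q_5 = 0.74 × 1.17 × 4.55 = 3.939 m³/s
w_6 = (24.0 − 17.6)/2 = 3.2 m; q_6 = 0.50 × 0.42 × 3.2 = 0.6720 m³/s
Q = Σ qᵢ = 16.31 m³/s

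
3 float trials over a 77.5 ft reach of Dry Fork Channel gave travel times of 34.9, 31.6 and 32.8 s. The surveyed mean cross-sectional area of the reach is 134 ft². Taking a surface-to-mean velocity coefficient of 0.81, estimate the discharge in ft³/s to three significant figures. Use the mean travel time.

t̄ = (34.9 + 31.6 + 32.8) / 3 = 33.1 s
v_surface = L / t̄ = 77.5 / 33.1 = 2.341 ft/s
v_mean = 0.81 × 2.341 = 1.897 ft/s
Q = A × v_mean = 134 × 1.897 = 254.1 ft³/s

254 ft³/s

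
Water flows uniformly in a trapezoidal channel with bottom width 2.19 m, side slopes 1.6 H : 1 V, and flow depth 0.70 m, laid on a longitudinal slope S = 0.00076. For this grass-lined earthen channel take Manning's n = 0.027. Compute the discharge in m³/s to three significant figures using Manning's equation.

A = (b + z·y)·y = (2.19 + 1.6×0.70)×0.70 = 2.317 m²
P = b + 2y√(1+z²) = 2.19 + 2×0.70×√(1+1.6²) = 4.832 m
R = A/P = 2.317/4.832 = 0.4796 m
Q = (1/n)·A·R^(2/3)·S^(1/2) = (1/0.027) × 2.317 × 0.4796^(2/3) × 0.00076^(1/2) = 1.449 m³/s

1.45 m³/s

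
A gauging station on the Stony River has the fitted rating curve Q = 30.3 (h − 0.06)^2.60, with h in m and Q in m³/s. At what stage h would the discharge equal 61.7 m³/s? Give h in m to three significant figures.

1.37 m

h − h₀ = (Q/C)^(1/b) = (61.7/30.3)^(1/2.60) = 1.315 m
h = 0.06 + 1.315 = 1.375 m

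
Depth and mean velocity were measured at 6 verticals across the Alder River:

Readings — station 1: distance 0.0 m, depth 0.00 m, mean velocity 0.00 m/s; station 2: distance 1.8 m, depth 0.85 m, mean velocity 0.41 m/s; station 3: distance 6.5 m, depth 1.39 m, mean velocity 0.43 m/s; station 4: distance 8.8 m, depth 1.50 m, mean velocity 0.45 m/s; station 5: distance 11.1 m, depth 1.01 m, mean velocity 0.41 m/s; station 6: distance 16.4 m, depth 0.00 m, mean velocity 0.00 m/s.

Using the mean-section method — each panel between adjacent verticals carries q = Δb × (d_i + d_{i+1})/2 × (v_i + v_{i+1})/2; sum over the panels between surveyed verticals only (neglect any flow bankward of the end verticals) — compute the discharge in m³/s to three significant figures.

Panel 1-2: Δb = 1.8 m, d̄ = (0.00+0.85)/2 = 0.425, v̄ = (0.00+0.41)/2 = 0.205 → q = 1.8×0.425×0.205 = 0.1568 m³/s
Panel 2-3: Δb = 4.7 m, d̄ = (0.85+1.39)/2 = 1.12, v̄ = (0.41+0.43)/2 = 0.42 → q = 4.7×1.12×0.42 = 2.211 m³/s
Panel 3-4: Δb = 2.3 m, d̄ = (1.39+1.50)/2 = 1.445, v̄ = (0.43+0.45)/2 = 0.44 → q = 2.3×1.445×0.44 = 1.462 m³/s
Panel 4-5: Δb = 2.3 m, d̄ = (1.50+1.01)/2 = 1.255, v̄ = (0.45+0.41)/2 = 0.43 → q = 2.3×1.255×0.43 = 1.241 m³/s
Panel 5-6: Δb = 5.3 m, d̄ = (1.01+0.00)/2 = 0.505, v̄ = (0.41+0.00)/2 = 0.205 → q = 5.3×0.505×0.205 = 0.5487 m³/s
Q = Σ q = 5.620 m³/s

5.62 m³/s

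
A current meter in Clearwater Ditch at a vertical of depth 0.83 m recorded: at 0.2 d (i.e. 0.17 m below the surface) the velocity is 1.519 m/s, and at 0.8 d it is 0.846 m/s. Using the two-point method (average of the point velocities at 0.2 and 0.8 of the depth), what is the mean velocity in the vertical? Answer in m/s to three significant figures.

1.18 m/s

v̄ = (1.519 + 0.846) / 2 = 1.183 m/s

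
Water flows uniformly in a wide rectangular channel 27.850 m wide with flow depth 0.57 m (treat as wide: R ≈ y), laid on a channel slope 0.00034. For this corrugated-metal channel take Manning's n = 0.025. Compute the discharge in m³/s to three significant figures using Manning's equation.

8.05 m³/s

A = b·y = 27.850 × 0.57 = 15.87 m²
Wide channel: R ≈ y = 0.57 m
Q = (1/n)·A·R^(2/3)·S^(1/2) = (1/0.025) × 15.87 × 0.5700^(2/3) × 0.00034^(1/2) = 8.049 m³/s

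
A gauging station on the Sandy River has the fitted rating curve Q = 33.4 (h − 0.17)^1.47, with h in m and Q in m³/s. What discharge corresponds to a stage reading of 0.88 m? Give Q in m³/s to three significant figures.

Q = 33.4 × (0.88 − 0.17)^1.47 = 33.4 × 0.71^1.47 = 20.19 m³/s

20.2 m³/s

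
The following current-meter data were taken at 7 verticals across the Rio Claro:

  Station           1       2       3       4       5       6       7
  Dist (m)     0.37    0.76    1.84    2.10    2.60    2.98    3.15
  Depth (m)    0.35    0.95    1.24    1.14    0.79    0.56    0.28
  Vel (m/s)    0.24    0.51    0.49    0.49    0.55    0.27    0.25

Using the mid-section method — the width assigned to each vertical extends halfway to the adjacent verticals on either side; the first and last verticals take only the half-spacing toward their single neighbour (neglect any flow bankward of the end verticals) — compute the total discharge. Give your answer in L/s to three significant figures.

1230 L/s

w_1 = (0.76 − 0.37)/2 = 0.195 m; q_1 = 0.24 × 0.35 × 0.195 = 0.01638 m³/s
w_2 = (1.84 − 0.37)/2 = 0.735 m; q_2 = 0.51 × 0.95 × 0.735 = 0.3561 m³/s
w_3 = (2.10 − 0.76)/2 = 0.67 m; q_3 = 0.49 × 1.24 × 0.67 = 0.4071 m³/s
w_4 = (2.60 − 1.84)/2 = 0.38 m; q_4 = 0.49 × 1.14 × 0.38 = 0.2123 m³/s
w_5 = (2.98 − 2.10)/2 = 0.44 m; q_5 = 0.55 × 0.79 × 0.44 = 0.1912 m³/s
w_6 = (3.15 − 2.60)/2 = 0.275 m; q_6 = 0.27 × 0.56 × 0.275 = 0.04158 m³/s
w_7 = (3.15 − 2.98)/2 = 0.085 m; q_7 = 0.25 × 0.28 × 0.085 = 0.005950 m³/s
Q = Σ qᵢ = 1.231 m³/s
= 1.231 × 1000 = 1231 L/s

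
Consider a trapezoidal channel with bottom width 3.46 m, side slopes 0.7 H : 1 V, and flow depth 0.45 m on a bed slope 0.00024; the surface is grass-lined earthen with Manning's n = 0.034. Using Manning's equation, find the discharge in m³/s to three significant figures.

A = (b + z·y)·y = (3.46 + 0.7×0.45)×0.45 = 1.699 m²
P = b + 2y√(1+z²) = 3.46 + 2×0.45×√(1+0.7²) = 4.559 m
R = A/P = 1.699/4.559 = 0.3726 m
Q = (1/n)·A·R^(2/3)·S^(1/2) = (1/0.034) × 1.699 × 0.3726^(2/3) × 0.00024^(1/2) = 0.4008 m³/s

0.401 m³/s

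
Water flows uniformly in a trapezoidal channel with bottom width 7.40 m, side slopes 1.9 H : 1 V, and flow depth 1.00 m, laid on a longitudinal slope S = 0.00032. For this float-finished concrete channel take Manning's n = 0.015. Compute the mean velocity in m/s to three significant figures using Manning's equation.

1.02 m/s

A = (b + z·y)·y = (7.40 + 1.9×1.00)×1.00 = 9.300 m²
P = b + 2y√(1+z²) = 7.40 + 2×1.00×√(1+1.9²) = 11.69 m
R = A/P = 9.300/11.69 = 0.7953 m
Q = (1/n)·A·R^(2/3)·S^(1/2) = (1/0.015) × 9.300 × 0.7953^(2/3) × 0.00032^(1/2) = 9.520 m³/s
V = Q/A = 9.520/9.300 = 1.024 m/s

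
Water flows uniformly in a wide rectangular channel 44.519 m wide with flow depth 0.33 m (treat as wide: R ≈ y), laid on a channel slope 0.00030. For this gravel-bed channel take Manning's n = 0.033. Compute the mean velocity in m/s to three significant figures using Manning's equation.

A = b·y = 44.519 × 0.33 = 14.69 m²
Wide channel: R ≈ y = 0.33 m
Q = (1/n)·A·R^(2/3)·S^(1/2) = (1/0.033) × 14.69 × 0.3300^(2/3) × 0.00030^(1/2) = 3.682 m³/s
V = Q/A = 3.682/14.69 = 0.2506 m/s

0.251 m/s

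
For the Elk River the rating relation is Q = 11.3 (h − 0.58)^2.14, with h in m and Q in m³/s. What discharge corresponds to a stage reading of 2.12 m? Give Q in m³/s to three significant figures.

28.5 m³/s

Q = 11.3 × (2.12 − 0.58)^2.14 = 11.3 × 1.54^2.14 = 28.47 m³/s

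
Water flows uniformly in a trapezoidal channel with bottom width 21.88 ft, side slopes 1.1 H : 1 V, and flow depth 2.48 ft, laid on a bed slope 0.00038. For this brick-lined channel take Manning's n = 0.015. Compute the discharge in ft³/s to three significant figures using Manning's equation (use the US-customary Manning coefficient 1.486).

192 ft³/s

A = (b + z·y)·y = (21.88 + 1.1×2.48)×2.48 = 61.03 ft²
P = b + 2y√(1+z²) = 21.88 + 2×2.48×√(1+1.1²) = 29.25 ft
R = A/P = 61.03/29.25 = 2.086 ft
Q = (1.486/n)·A·R^(2/3)·S^(1/2) = (1.486/0.015) × 61.03 × 2.086^(2/3) × 0.00038^(1/2) = 192.4 ft³/s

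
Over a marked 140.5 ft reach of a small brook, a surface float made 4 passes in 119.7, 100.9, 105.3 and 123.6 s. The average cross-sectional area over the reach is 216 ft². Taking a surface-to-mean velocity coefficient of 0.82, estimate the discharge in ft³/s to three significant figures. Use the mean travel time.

t̄ = (119.7 + 100.9 + 105.3 + 123.6) / 4 = 112.375 s
v_surface = L / t̄ = 140.5 / 112.375 = 1.250 ft/s
v_mean = 0.82 × 1.250 = 1.025 ft/s
Q = A × v_mean = 216 × 1.025 = 221.4 ft³/s

221 ft³/s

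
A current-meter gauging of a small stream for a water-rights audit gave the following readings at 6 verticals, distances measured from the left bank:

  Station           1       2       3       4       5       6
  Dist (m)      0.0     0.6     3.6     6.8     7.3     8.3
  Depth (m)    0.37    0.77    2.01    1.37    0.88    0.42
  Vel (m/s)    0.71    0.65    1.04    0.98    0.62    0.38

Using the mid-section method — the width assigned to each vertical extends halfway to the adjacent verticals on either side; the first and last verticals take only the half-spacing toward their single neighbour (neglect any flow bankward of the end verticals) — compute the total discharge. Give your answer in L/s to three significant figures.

w_1 = (0.6 − 0.0)/2 = 0.3 m; q_1 = 0.71 × 0.37 × 0.3 = 0.07881 m³/s
w_2 = (3.6 − 0.0)/2 = 1.8 m; q_2 = 0.65 × 0.77 × 1.8 = 0.9009 m³/s
w_3 = (6.8 − 0.6)/2 = 3.1 m; q_3 = 1.04 × 2.01 × 3.1 = 6.480 m³/s
w_4 = (7.3 − 3.6)/2 = 1.85 m; q_4 = 0.98 × 1.37 × 1.85 = 2.484 m³/s
w_5 = (8.3 − 6.8)/2 = 0.75 m; q_5 = 0.62 × 0.88 × 0.75 = 0.4092 m³/s
w_6 = (8.3 − 7.3)/2 = 0.5 m; q_6 = 0.38 × 0.42 × 0.5 = 0.07980 m³/s
Q = Σ qᵢ = 10.43 m³/s
= 10.43 × 1000 = 10430 L/s

10400 L/s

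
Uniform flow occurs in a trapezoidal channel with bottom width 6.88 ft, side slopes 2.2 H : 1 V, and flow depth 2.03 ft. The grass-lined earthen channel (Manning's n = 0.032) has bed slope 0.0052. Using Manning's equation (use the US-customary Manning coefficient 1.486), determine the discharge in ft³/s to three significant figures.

95.6 ft³/s

A = (b + z·y)·y = (6.88 + 2.2×2.03)×2.03 = 23.03 ft²
P = b + 2y√(1+z²) = 6.88 + 2×2.03×√(1+2.2²) = 16.69 ft
R = A/P = 23.03/16.69 = 1.380 ft
Q = (1.486/n)·A·R^(2/3)·S^(1/2) = (1.486/0.032) × 23.03 × 1.380^(2/3) × 0.0052^(1/2) = 95.60 ft³/s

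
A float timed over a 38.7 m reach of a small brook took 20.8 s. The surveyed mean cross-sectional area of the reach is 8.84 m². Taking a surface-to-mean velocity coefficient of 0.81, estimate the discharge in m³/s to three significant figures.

v_surface = L / t̄ = 38.7 / 20.8 = 1.861 m/s
v_mean = 0.81 × 1.861 = 1.507 m/s
Q = A × v_mean = 8.84 × 1.507 = 13.32 m³/s

13.3 m³/s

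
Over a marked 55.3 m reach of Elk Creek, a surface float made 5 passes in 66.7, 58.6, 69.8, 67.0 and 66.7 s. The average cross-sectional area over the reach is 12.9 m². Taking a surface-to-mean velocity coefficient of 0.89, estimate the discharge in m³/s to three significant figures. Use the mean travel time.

9.65 m³/s

t̄ = (66.7 + 58.6 + 69.8 + 67.0 + 66.7) / 5 = 65.76 s
v_surface = L / t̄ = 55.3 / 65.76 = 0.8409 m/s
v_mean = 0.89 × 0.8409 = 0.7484 m/s
Q = A × v_mean = 12.9 × 0.7484 = 9.655 m³/s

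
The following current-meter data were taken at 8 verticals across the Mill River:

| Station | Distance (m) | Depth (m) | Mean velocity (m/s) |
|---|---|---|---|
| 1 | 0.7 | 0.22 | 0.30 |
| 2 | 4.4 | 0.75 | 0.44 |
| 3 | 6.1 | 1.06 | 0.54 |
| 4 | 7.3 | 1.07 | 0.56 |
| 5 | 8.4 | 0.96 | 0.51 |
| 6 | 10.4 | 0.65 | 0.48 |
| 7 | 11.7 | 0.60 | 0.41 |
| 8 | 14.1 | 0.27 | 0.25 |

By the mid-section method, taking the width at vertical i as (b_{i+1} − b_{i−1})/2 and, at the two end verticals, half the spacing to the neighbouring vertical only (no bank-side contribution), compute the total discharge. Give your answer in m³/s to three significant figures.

w_1 = (4.4 − 0.7)/2 = 1.85 m; q_1 = 0.30 × 0.22 × 1.85 = 0.1221 m³/s
w_2 = (6.1 − 0.7)/2 = 2.7 m; q_2 = 0.44 × 0.75 × 2.7 = 0.8910 m³/s
w_3 = (7.3 − 4.4)/2 = 1.45 m; q_3 = 0.54 × 1.06 × 1.45 = 0.8300 m³/s
w_4 = (8.4 − 6.1)/2 = 1.15 m; q_4 = 0.56 × 1.07 × 1.15 = 0.6891 m³/s
w_5 = (10.4 − 7.3)/2 = 1.55 m; q_5 = 0.51 × 0.96 × 1.55 = 0.7589 m³/s
w_6 = (11.7 − 8.4)/2 = 1.65 m; q_6 = 0.48 × 0.65 × 1.65 = 0.5148 m³/s
w_7 = (14.1 − 10.4)/2 = 1.85 m; q_7 = 0.41 × 0.60 × 1.85 = 0.4551 m³/s
w_8 = (14.1 − 11.7)/2 = 1.2 m; q_8 = 0.25 × 0.27 × 1.2 = 0.08100 m³/s
Q = Σ qᵢ = 4.342 m³/s

4.34 m³/s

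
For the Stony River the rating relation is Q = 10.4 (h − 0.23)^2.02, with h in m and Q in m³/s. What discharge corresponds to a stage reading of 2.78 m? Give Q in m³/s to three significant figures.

Q = 10.4 × (2.78 − 0.23)^2.02 = 10.4 × 2.55^2.02 = 68.90 m³/s

68.9 m³/s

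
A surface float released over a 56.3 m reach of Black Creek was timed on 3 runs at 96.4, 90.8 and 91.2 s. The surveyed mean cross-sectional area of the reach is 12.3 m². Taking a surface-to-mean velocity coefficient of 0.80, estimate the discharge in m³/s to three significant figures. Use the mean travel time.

t̄ = (96.4 + 90.8 + 91.2) / 3 = 92.8 s
v_surface = L / t̄ = 56.3 / 92.8 = 0.6067 m/s
v_mean = 0.80 × 0.6067 = 0.4853 m/s
Q = A × v_mean = 12.3 × 0.4853 = 5.970 m³/s

5.97 m³/s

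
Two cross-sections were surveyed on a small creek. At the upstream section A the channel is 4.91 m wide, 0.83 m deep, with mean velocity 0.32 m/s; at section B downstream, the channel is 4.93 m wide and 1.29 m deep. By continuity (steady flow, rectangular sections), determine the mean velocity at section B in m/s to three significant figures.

0.205 m/s

Q = A₁V₁ = (4.91×0.83) × 0.32 = 1.304 m³/s
A₂ = 4.93 × 1.29 = 6.360 m²
V₂ = Q/A₂ = 1.304/6.360 = 0.2051 m/s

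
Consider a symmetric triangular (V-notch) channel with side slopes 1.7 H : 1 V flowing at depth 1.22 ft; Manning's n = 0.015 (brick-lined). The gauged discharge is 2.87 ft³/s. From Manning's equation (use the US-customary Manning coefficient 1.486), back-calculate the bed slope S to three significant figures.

A = z·y² = 1.7×1.22² = 2.530 ft²
P = 2y√(1+z²) = 2×1.22×√(1+1.7²) = 4.812 ft
R = A/P = 2.530/4.812 = 0.5258 ft
S = (Q·n / (1.486·A·R^(2/3)))² = (2.87×0.015 / (1.486×2.530×0.6514))² = 0.0003089

0.000309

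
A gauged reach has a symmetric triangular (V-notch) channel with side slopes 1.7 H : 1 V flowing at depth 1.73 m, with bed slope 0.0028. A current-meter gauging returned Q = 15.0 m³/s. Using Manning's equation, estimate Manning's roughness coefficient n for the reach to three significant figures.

0.0148

A = z·y² = 1.7×1.73² = 5.088 m²
P = 2y√(1+z²) = 2×1.73×√(1+1.7²) = 6.824 m
R = A/P = 5.088/6.824 = 0.7456 m
n = (1/Q)·A·R^(2/3)·S^(1/2) = (1/15.0) × 5.088 × 0.8222 × 0.05292 = 0.01476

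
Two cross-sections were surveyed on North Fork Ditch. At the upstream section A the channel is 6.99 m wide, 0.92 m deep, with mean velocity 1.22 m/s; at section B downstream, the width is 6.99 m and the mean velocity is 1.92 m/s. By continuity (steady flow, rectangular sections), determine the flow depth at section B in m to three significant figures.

0.585 m

Q = A₁V₁ = (6.99×0.92) × 1.22 = 7.846 m³/s
d₂ = Q/(b₂ V₂) = 7.846/(6.99×1.92) = 0.5846 m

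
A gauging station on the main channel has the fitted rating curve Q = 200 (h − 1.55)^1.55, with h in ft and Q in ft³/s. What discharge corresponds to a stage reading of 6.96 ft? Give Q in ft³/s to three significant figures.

2740 ft³/s

Q = 200 × (6.96 − 1.55)^1.55 = 200 × 5.41^1.55 = 2738 ft³/s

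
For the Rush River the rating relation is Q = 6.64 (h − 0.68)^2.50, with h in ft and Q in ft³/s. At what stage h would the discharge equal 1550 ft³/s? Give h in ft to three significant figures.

9.54 ft

h − h₀ = (Q/C)^(1/b) = (1550/6.64)^(1/2.50) = 8.857 ft
h = 0.68 + 8.857 = 9.537 ft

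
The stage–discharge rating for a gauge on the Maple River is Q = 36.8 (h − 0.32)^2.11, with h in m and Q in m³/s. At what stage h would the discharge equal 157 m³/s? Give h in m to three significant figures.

2.31 m

h − h₀ = (Q/C)^(1/b) = (157/36.8)^(1/2.11) = 1.989 m
h = 0.32 + 1.989 = 2.309 m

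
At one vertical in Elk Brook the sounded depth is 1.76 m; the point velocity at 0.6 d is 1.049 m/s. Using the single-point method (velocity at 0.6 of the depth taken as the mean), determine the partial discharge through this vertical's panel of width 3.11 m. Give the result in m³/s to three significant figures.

5.74 m³/s

v̄ = v₀.₆ = 1.049 m/s
q = v̄ × d × w = 1.049 × 1.76 × 3.11 = 5.742 m³/s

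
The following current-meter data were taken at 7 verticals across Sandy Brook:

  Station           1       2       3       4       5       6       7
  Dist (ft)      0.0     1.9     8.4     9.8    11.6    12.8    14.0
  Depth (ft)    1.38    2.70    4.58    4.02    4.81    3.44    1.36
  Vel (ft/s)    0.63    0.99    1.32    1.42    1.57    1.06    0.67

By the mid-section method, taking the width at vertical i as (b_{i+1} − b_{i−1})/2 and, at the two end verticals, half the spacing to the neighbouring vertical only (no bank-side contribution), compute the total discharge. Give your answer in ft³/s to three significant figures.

w_1 = (1.9 − 0.0)/2 = 0.95 ft; q_1 = 0.63 × 1.38 × 0.95 = 0.8259 ft³/s
w_2 = (8.4 − 0.0)/2 = 4.2 ft; q_2 = 0.99 × 2.70 × 4.2 = 11.23 ft³/s
w_3 = (9.8 − 1.9)/2 = 3.95 ft; q_3 = 1.32 × 4.58 × 3.95 = 23.88 ft³/s
w_4 = (11.6 − 8.4)/2 = 1.6 ft; q_4 = 1.42 × 4.02 × 1.6 = 9.133 ft³/s
w_5 = (12.8 − 9.8)/2 = 1.5 ft; q_5 = 1.57 × 4.81 × 1.5 = 11.33 ft³/s
w_6 = (14.0 − 11.6)/2 = 1.2 ft; q_6 = 1.06 × 3.44 × 1.2 = 4.376 ft³/s
w_7 = (14.0 − 12.8)/2 = 0.6 ft; q_7 = 0.67 × 1.36 × 0.6 = 0.5467 ft³/s
Q = Σ qᵢ = 61.32 ft³/s

61.3 ft³/s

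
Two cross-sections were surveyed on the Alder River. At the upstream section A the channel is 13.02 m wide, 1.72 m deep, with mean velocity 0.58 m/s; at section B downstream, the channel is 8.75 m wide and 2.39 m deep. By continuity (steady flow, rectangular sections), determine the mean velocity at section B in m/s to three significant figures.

0.621 m/s

Q = A₁V₁ = (13.02×1.72) × 0.58 = 12.99 m³/s
A₂ = 8.75 × 2.39 = 20.91 m²
V₂ = Q/A₂ = 12.99/20.91 = 0.6211 m/s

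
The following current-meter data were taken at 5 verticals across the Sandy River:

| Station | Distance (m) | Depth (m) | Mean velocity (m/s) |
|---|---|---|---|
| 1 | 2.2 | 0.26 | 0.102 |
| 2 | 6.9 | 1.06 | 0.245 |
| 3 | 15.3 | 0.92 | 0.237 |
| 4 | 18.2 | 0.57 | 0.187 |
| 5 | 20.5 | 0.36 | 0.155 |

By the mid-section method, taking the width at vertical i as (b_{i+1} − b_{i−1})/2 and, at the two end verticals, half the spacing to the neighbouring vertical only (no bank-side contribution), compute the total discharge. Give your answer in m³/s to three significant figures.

w_1 = (6.9 − 2.2)/2 = 2.35 m; q_1 = 0.102 × 0.26 × 2.35 = 0.06232 m³/s
w_2 = (15.3 − 2.2)/2 = 6.55 m; q_2 = 0.245 × 1.06 × 6.55 = 1.701 m³/s
w_3 = (18.2 − 6.9)/2 = 5.65 m; q_3 = 0.237 × 0.92 × 5.65 = 1.232 m³/s
w_4 = (20.5 − 15.3)/2 = 2.6 m; q_4 = 0.187 × 0.57 × 2.6 = 0.2771 m³/s
w_5 = (20.5 − 18.2)/2 = 1.15 m; q_5 = 0.155 × 0.36 × 1.15 = 0.06417 m³/s
Q = Σ qᵢ = 3.337 m³/s

3.34 m³/s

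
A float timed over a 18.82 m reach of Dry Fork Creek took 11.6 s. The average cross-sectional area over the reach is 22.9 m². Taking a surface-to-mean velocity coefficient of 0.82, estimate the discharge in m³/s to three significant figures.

v_surface = L / t̄ = 18.82 / 11.6 = 1.622 m/s
v_mean = 0.82 × 1.622 = 1.330 m/s
Q = A × v_mean = 22.9 × 1.330 = 30.47 m³/s

30.5 m³/s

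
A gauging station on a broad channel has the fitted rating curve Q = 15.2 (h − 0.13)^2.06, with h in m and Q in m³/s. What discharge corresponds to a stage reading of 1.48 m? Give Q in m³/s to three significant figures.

28.2 m³/s

Q = 15.2 × (1.48 − 0.13)^2.06 = 15.2 × 1.35^2.06 = 28.21 m³/s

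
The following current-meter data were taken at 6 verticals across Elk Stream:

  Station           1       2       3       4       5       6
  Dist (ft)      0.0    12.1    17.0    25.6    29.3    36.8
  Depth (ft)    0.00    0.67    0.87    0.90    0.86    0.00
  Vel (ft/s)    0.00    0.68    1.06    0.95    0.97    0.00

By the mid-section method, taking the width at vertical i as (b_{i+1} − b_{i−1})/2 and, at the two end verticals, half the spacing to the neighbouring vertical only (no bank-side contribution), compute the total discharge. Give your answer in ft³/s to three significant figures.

w_2 = (17.0 − 0.0)/2 = 8.5 ft; q_2 = 0.68 × 0.67 × 8.5 = 3.873 ft³/s
w_3 = (25.6 − 12.1)/2 = 6.75 ft; q_3 = 1.06 × 0.87 × 6.75 = 6.225 ft³/s
w_4 = (29.3 − 17.0)/2 = 6.15 ft; q_4 = 0.95 × 0.90 × 6.15 = 5.258 ft³/s
w_5 = (36.8 − 25.6)/2 = 5.6 ft; q_5 = 0.97 × 0.86 × 5.6 = 4.672 ft³/s
Stations 1, 6 contribute zero (depth or velocity is 0).
Q = Σ qᵢ = 20.03 ft³/s

20.0 ft³/s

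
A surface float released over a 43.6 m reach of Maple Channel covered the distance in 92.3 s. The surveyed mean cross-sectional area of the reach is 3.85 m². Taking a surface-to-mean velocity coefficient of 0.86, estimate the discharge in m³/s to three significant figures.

1.56 m³/s

v_surface = L / t̄ = 43.6 / 92.3 = 0.4724 m/s
v_mean = 0.86 × 0.4724 = 0.4062 m/s
Q = A × v_mean = 3.85 × 0.4062 = 1.564 m³/s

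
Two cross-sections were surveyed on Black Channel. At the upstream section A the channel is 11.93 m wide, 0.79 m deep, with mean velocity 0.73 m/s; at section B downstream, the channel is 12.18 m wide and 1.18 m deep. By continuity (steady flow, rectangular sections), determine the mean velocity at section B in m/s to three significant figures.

Q = A₁V₁ = (11.93×0.79) × 0.73 = 6.880 m³/s
A₂ = 12.18 × 1.18 = 14.37 m²
V₂ = Q/A₂ = 6.880/14.37 = 0.4787 m/s

0.479 m/s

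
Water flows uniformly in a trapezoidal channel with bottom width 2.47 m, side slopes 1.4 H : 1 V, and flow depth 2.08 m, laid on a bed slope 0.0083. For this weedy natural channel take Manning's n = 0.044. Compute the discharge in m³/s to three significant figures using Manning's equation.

A = (b + z·y)·y = (2.47 + 1.4×2.08)×2.08 = 11.19 m²
P = b + 2y√(1+z²) = 2.47 + 2×2.08×√(1+1.4²) = 9.627 m
R = A/P = 11.19/9.627 = 1.163 m
Q = (1/n)·A·R^(2/3)·S^(1/2) = (1/0.044) × 11.19 × 1.163^(2/3) × 0.0083^(1/2) = 25.63 m³/s

25.6 m³/s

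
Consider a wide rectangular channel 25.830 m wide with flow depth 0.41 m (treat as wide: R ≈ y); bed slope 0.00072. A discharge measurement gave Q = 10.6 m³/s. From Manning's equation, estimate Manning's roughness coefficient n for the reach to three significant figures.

A = b·y = 25.830 × 0.41 = 10.59 m²
Wide channel: R ≈ y = 0.41 m
n = (1/Q)·A·R^(2/3)·S^(1/2) = (1/10.6) × 10.59 × 0.5519 × 0.02683 = 0.01480

0.0148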